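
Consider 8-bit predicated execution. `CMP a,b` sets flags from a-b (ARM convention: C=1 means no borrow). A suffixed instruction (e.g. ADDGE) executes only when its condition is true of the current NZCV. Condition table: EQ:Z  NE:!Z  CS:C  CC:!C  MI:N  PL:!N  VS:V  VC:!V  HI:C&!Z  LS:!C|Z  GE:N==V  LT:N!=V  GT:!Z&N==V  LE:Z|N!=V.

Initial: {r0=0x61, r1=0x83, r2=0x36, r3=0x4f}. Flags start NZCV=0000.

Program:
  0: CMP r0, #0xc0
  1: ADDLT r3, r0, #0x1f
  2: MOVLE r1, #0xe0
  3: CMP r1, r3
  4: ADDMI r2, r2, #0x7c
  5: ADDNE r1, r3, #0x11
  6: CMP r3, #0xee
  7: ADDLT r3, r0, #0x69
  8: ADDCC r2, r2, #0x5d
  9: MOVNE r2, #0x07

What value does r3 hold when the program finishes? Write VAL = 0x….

VAL = 0x4f

[0] flags=1001 → (cmp)
[1] flags=1001 LT?F → skip
[2] flags=1001 LE?F → skip
[3] flags=0011 → (cmp)
[4] flags=0011 MI?F → skip
[5] flags=0011 NE?T → r1=0x60
[6] flags=0000 → (cmp)
[7] flags=0000 LT?F → skip
[8] flags=0000 CC?T → r2=0x93
[9] flags=0000 NE?T → r2=0x07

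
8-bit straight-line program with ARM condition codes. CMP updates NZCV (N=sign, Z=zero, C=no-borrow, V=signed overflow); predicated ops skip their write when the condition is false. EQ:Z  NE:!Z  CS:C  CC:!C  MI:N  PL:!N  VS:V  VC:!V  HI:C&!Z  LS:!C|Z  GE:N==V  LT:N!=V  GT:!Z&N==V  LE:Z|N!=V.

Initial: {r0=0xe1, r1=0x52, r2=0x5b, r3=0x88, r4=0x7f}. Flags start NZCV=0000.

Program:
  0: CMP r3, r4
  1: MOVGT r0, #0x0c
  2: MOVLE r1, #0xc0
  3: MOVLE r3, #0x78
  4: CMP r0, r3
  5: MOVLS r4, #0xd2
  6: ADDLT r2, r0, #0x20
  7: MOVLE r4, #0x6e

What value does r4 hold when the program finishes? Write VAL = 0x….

VAL = 0x6e

[0] flags=0011 → (cmp)
[1] flags=0011 GT?F → skip
[2] flags=0011 LE?T → r1=0xc0
[3] flags=0011 LE?T → r3=0x78
[4] flags=0011 → (cmp)
[5] flags=0011 LS?F → skip
[6] flags=0011 LT?T → r2=0x01
[7] flags=0011 LE?T → r4=0x6e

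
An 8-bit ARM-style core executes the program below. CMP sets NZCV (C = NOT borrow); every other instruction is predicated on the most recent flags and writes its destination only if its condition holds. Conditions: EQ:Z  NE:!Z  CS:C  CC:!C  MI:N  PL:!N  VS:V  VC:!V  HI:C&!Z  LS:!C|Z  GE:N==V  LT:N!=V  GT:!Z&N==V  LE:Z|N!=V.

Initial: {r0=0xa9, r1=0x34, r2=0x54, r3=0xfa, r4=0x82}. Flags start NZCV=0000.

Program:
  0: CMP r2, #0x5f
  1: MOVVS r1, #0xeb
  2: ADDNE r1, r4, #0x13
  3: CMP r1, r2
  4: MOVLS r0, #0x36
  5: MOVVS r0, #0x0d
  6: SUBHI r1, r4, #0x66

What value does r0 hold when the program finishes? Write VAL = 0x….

VAL = 0x0d

[0] flags=1000 → (cmp)
[1] flags=1000 VS?F → skip
[2] flags=1000 NE?T → r1=0x95
[3] flags=0011 → (cmp)
[4] flags=0011 LS?F → skip
[5] flags=0011 VS?T → r0=0x0d
[6] flags=0011 HI?T → r1=0x1c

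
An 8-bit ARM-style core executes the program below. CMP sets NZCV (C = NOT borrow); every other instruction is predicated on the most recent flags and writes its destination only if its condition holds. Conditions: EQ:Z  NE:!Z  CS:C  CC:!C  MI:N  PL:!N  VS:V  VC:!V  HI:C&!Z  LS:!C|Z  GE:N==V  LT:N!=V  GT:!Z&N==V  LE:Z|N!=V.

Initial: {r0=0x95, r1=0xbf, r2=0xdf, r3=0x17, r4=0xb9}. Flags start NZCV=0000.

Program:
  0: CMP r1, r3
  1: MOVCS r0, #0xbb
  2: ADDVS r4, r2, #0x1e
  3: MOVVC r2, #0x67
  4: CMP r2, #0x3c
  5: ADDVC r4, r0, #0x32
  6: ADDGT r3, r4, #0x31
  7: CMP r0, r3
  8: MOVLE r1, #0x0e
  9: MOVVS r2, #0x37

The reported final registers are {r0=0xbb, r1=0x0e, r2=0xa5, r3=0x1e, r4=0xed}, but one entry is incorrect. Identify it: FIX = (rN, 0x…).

[0] flags=1010 → (cmp)
[1] flags=1010 CS?T → r0=0xbb
[2] flags=1010 VS?F → skip
[3] flags=1010 VC?T → r2=0x67
[4] flags=0010 → (cmp)
[5] flags=0010 VC?T → r4=0xed
[6] flags=0010 GT?T → r3=0x1e
[7] flags=1010 → (cmp)
[8] flags=1010 LE?T → r1=0x0e
[9] flags=1010 VS?F → skip

FIX = (r2, 0x67)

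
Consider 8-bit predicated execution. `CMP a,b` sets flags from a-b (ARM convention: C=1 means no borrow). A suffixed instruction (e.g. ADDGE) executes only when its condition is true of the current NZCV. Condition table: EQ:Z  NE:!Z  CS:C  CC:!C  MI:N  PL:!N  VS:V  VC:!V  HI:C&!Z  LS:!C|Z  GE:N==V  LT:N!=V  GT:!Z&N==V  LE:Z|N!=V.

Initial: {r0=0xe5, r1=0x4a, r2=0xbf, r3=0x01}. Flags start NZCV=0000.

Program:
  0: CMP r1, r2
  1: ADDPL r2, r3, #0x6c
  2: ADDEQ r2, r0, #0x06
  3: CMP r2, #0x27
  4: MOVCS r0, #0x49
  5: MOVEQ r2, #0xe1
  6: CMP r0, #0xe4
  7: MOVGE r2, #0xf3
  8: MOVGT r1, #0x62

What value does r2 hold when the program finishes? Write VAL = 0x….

VAL = 0xf3

[0] flags=1001 → (cmp)
[1] flags=1001 PL?F → skip
[2] flags=1001 EQ?F → skip
[3] flags=1010 → (cmp)
[4] flags=1010 CS?T → r0=0x49
[5] flags=1010 EQ?F → skip
[6] flags=0000 → (cmp)
[7] flags=0000 GE?T → r2=0xf3
[8] flags=0000 GT?T → r1=0x62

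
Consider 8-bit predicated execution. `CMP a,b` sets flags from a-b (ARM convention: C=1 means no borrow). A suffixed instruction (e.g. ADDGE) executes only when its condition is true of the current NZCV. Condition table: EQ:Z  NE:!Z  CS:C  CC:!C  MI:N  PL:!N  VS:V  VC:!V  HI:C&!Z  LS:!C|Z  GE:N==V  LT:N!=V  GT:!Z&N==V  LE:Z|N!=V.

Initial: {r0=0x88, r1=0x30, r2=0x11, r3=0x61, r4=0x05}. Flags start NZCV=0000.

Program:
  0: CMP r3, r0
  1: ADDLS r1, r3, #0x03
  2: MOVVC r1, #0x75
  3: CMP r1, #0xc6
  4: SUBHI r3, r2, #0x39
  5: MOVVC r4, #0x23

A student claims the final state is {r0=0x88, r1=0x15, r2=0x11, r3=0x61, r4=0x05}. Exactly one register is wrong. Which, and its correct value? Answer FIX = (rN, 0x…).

[0] flags=1001 → (cmp)
[1] flags=1001 LS?T → r1=0x64
[2] flags=1001 VC?F → skip
[3] flags=1001 → (cmp)
[4] flags=1001 HI?F → skip
[5] flags=1001 VC?F → skip

FIX = (r1, 0x64)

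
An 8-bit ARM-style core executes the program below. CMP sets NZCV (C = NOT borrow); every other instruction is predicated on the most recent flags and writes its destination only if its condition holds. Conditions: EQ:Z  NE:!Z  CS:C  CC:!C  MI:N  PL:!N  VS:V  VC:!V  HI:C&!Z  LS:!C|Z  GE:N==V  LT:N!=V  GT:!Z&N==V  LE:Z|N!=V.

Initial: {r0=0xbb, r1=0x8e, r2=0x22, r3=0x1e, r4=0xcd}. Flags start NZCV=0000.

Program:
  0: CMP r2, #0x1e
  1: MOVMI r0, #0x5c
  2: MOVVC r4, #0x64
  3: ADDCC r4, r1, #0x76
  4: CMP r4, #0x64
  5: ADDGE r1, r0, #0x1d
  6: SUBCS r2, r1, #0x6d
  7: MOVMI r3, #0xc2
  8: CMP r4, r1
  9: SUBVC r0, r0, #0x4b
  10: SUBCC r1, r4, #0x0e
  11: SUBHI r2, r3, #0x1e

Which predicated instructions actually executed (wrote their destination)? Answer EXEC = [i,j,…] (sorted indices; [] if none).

EXEC = [2,5,6,10]

0: ✓ CMP  NZCV=0010
1: · MOVMI
2: ✓ MOVVC  r4←0x64
3: · ADDCC
4: ✓ CMP  NZCV=0110
5: ✓ ADDGE  r1←0xd8
6: ✓ SUBCS  r2←0x6b
7: · MOVMI
8: ✓ CMP  NZCV=1001
9: · SUBVC
10: ✓ SUBCC  r1←0x56
11: · SUBHI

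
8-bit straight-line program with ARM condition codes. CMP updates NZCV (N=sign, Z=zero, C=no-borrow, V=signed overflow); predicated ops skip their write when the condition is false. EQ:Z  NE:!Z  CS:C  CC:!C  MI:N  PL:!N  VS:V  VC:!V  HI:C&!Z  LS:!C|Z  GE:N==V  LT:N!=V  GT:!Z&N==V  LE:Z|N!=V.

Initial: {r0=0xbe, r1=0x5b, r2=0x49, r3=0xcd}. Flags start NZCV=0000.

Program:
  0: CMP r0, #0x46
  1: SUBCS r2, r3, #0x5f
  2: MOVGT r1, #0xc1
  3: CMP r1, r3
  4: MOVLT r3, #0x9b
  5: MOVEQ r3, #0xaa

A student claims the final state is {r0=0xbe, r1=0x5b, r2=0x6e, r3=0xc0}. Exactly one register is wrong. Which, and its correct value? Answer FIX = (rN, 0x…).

FIX = (r3, 0xcd)

0: ✓ CMP  NZCV=0011
1: ✓ SUBCS  r2←0x6e
2: · MOVGT
3: ✓ CMP  NZCV=1001
4: · MOVLT
5: · MOVEQ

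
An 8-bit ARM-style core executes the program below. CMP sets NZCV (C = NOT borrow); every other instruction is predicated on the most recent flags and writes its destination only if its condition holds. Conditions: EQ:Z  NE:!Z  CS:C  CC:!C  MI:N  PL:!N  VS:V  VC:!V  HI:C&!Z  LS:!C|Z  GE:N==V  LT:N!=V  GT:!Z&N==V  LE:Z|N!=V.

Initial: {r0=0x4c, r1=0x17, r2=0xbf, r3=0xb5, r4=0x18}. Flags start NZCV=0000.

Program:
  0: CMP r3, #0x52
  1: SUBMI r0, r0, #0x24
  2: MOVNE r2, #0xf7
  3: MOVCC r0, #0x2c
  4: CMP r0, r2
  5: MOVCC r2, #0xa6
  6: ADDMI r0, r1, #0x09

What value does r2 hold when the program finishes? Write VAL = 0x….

[0] flags=0011 → (cmp)
[1] flags=0011 MI?F → skip
[2] flags=0011 NE?T → r2=0xf7
[3] flags=0011 CC?F → skip
[4] flags=0000 → (cmp)
[5] flags=0000 CC?T → r2=0xa6
[6] flags=0000 MI?F → skip

VAL = 0xa6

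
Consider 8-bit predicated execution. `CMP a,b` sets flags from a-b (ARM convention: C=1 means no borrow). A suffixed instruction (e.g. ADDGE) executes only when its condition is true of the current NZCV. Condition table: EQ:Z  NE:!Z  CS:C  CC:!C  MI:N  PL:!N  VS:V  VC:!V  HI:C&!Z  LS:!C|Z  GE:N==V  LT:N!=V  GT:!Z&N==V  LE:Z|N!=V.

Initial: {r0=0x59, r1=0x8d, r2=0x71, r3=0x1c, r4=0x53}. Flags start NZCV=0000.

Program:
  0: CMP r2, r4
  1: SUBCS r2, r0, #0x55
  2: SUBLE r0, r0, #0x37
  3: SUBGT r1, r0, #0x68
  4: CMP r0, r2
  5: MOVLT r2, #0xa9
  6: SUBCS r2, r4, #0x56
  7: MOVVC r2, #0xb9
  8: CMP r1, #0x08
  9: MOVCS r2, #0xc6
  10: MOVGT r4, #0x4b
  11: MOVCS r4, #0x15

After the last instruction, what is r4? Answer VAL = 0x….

0: ✓ CMP  NZCV=0010
1: ✓ SUBCS  r2←0x04
2: · SUBLE
3: ✓ SUBGT  r1←0xf1
4: ✓ CMP  NZCV=0010
5: · MOVLT
6: ✓ SUBCS  r2←0xfd
7: ✓ MOVVC  r2←0xb9
8: ✓ CMP  NZCV=1010
9: ✓ MOVCS  r2←0xc6
10: · MOVGT
11: ✓ MOVCS  r4←0x15

VAL = 0x15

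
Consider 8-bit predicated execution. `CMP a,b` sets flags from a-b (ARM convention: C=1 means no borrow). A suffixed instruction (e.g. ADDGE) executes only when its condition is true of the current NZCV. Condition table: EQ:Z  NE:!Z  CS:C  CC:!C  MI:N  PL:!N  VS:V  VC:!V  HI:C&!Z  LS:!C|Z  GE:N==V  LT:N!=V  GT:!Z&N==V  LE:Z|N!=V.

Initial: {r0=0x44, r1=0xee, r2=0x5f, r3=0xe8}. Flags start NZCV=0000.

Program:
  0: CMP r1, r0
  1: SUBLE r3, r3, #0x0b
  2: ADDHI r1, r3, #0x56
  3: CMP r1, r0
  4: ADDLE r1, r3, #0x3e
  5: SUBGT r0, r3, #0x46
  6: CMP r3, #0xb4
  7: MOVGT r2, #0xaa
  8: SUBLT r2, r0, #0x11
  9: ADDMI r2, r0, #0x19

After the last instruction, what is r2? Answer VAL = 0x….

[0] flags=1010 → (cmp)
[1] flags=1010 LE?T → r3=0xdd
[2] flags=1010 HI?T → r1=0x33
[3] flags=1000 → (cmp)
[4] flags=1000 LE?T → r1=0x1b
[5] flags=1000 GT?F → skip
[6] flags=0010 → (cmp)
[7] flags=0010 GT?T → r2=0xaa
[8] flags=0010 LT?F → skip
[9] flags=0010 MI?F → skip

VAL = 0xaa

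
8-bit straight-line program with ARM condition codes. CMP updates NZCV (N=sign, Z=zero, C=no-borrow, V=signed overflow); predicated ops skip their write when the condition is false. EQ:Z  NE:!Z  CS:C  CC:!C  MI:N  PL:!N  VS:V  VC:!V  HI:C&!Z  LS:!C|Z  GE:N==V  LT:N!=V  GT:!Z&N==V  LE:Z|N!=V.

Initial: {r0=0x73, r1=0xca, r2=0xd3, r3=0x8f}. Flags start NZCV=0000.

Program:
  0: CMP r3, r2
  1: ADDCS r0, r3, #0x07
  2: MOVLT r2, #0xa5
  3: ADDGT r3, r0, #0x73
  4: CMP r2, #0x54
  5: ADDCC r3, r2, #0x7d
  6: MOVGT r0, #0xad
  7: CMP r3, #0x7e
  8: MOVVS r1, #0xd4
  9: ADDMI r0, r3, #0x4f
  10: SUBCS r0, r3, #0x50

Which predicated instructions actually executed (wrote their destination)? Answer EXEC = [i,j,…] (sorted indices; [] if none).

[0] flags=1000 → (cmp)
[1] flags=1000 CS?F → skip
[2] flags=1000 LT?T → r2=0xa5
[3] flags=1000 GT?F → skip
[4] flags=0011 → (cmp)
[5] flags=0011 CC?F → skip
[6] flags=0011 GT?F → skip
[7] flags=0011 → (cmp)
[8] flags=0011 VS?T → r1=0xd4
[9] flags=0011 MI?F → skip
[10] flags=0011 CS?T → r0=0x3f

EXEC = [2,8,10]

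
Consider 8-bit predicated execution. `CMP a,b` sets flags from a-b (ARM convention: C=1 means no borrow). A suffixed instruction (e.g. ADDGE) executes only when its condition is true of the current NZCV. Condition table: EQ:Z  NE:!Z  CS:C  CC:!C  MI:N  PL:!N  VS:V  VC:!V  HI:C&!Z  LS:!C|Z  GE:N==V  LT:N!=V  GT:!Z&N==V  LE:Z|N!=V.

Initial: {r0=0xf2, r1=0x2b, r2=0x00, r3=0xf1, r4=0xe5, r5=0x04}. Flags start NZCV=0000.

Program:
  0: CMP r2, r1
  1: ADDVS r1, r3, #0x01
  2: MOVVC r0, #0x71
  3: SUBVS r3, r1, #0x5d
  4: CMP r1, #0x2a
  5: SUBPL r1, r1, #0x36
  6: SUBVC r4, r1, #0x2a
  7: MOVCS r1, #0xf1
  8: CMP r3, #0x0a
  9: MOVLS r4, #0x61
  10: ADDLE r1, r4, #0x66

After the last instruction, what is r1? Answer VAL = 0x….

[0] flags=1000 → (cmp)
[1] flags=1000 VS?F → skip
[2] flags=1000 VC?T → r0=0x71
[3] flags=1000 VS?F → skip
[4] flags=0010 → (cmp)
[5] flags=0010 PL?T → r1=0xf5
[6] flags=0010 VC?T → r4=0xcb
[7] flags=0010 CS?T → r1=0xf1
[8] flags=1010 → (cmp)
[9] flags=1010 LS?F → skip
[10] flags=1010 LE?T → r1=0x31

VAL = 0x31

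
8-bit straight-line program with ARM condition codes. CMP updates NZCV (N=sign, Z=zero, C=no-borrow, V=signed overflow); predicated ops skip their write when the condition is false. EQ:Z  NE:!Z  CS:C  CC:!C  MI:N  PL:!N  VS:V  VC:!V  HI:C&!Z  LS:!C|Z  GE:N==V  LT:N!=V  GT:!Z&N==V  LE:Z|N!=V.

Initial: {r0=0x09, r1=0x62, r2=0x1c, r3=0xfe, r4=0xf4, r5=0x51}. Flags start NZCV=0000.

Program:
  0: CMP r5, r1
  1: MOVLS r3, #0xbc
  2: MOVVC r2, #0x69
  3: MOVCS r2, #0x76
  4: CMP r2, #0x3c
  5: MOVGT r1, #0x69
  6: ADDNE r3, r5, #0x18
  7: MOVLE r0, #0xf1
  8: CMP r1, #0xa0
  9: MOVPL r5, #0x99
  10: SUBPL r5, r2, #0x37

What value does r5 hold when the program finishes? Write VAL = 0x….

0: ✓ CMP  NZCV=1000
1: ✓ MOVLS  r3←0xbc
2: ✓ MOVVC  r2←0x69
3: · MOVCS
4: ✓ CMP  NZCV=0010
5: ✓ MOVGT  r1←0x69
6: ✓ ADDNE  r3←0x69
7: · MOVLE
8: ✓ CMP  NZCV=1001
9: · MOVPL
10: · SUBPL

VAL = 0x51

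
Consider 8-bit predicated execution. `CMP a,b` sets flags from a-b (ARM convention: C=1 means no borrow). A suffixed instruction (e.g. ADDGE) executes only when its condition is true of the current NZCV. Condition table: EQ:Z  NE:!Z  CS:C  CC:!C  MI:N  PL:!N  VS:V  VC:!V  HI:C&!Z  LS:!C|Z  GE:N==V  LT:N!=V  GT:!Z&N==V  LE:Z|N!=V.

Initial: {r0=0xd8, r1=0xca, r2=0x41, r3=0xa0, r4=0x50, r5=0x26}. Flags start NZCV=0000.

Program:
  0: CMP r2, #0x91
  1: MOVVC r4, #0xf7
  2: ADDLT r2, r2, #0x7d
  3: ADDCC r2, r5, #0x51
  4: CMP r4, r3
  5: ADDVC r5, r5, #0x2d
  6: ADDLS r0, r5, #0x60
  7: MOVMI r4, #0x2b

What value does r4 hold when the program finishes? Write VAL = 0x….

VAL = 0x2b

[0] flags=1001 → (cmp)
[1] flags=1001 VC?F → skip
[2] flags=1001 LT?F → skip
[3] flags=1001 CC?T → r2=0x77
[4] flags=1001 → (cmp)
[5] flags=1001 VC?F → skip
[6] flags=1001 LS?T → r0=0x86
[7] flags=1001 MI?T → r4=0x2b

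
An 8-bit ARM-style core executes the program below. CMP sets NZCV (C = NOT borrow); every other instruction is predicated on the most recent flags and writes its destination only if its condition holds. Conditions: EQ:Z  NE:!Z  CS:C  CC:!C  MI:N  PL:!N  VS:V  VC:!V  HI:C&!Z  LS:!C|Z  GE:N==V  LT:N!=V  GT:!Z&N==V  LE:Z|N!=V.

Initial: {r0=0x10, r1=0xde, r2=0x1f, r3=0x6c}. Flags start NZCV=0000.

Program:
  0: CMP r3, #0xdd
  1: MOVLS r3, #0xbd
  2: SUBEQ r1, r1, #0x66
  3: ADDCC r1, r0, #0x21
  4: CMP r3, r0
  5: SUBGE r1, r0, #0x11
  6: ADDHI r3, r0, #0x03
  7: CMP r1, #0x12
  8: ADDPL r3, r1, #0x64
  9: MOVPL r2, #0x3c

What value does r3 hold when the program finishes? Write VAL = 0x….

0: ✓ CMP  NZCV=1001
1: ✓ MOVLS  r3←0xbd
2: · SUBEQ
3: ✓ ADDCC  r1←0x31
4: ✓ CMP  NZCV=1010
5: · SUBGE
6: ✓ ADDHI  r3←0x13
7: ✓ CMP  NZCV=0010
8: ✓ ADDPL  r3←0x95
9: ✓ MOVPL  r2←0x3c

VAL = 0x95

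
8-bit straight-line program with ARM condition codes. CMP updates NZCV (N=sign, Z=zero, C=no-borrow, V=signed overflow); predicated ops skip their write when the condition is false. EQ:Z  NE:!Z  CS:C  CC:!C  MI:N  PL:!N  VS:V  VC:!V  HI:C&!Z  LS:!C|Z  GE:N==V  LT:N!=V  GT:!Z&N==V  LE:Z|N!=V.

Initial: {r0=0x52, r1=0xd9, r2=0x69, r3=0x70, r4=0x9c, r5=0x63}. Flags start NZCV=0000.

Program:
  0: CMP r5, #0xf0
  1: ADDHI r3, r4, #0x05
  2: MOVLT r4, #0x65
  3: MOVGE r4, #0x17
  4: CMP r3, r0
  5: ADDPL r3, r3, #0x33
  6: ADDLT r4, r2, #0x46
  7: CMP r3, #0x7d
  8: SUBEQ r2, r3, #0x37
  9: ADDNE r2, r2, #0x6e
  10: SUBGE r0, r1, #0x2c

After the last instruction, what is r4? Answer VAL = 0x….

VAL = 0x17

[0] flags=0000 → (cmp)
[1] flags=0000 HI?F → skip
[2] flags=0000 LT?F → skip
[3] flags=0000 GE?T → r4=0x17
[4] flags=0010 → (cmp)
[5] flags=0010 PL?T → r3=0xa3
[6] flags=0010 LT?F → skip
[7] flags=0011 → (cmp)
[8] flags=0011 EQ?F → skip
[9] flags=0011 NE?T → r2=0xd7
[10] flags=0011 GE?F → skip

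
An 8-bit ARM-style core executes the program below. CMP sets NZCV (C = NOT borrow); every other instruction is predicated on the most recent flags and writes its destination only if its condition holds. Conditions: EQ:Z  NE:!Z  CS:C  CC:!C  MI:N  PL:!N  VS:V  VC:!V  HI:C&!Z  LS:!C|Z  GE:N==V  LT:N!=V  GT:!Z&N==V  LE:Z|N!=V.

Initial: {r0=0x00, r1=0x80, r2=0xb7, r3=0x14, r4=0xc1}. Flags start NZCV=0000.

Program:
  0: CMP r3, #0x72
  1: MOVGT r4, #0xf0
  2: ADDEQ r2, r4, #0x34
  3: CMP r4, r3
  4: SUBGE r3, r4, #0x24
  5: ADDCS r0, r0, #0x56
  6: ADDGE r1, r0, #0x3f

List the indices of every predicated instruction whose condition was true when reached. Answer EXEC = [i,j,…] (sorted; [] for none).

0: ✓ CMP  NZCV=1000
1: · MOVGT
2: · ADDEQ
3: ✓ CMP  NZCV=1010
4: · SUBGE
5: ✓ ADDCS  r0←0x56
6: · ADDGE

EXEC = [5]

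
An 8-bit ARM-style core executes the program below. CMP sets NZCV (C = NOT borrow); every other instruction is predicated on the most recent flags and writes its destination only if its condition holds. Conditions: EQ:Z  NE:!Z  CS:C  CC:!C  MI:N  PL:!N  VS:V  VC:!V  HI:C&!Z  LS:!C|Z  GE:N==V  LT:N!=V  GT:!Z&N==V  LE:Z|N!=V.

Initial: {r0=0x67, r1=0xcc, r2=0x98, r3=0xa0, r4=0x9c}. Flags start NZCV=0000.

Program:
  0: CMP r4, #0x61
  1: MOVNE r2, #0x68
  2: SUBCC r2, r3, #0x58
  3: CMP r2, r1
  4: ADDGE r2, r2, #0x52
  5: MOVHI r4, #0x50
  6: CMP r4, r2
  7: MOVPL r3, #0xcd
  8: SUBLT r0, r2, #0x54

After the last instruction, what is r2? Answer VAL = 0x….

[0] flags=0011 → (cmp)
[1] flags=0011 NE?T → r2=0x68
[2] flags=0011 CC?F → skip
[3] flags=1001 → (cmp)
[4] flags=1001 GE?T → r2=0xba
[5] flags=1001 HI?F → skip
[6] flags=1000 → (cmp)
[7] flags=1000 PL?F → skip
[8] flags=1000 LT?T → r0=0x66

VAL = 0xba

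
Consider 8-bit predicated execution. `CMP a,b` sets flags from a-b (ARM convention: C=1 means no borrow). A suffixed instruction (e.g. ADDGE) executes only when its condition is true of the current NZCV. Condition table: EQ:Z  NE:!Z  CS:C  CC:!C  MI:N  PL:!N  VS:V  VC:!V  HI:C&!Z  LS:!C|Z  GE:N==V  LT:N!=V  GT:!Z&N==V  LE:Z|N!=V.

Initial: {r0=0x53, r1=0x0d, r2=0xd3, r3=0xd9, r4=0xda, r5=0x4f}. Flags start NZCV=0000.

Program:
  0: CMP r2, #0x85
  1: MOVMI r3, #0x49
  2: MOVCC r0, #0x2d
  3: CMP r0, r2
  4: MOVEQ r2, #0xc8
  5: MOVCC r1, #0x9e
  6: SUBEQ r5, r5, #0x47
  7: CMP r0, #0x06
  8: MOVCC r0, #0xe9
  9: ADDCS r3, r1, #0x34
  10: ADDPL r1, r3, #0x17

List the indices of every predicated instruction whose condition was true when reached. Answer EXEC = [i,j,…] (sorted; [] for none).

EXEC = [5,9,10]

[0] flags=0010 → (cmp)
[1] flags=0010 MI?F → skip
[2] flags=0010 CC?F → skip
[3] flags=1001 → (cmp)
[4] flags=1001 EQ?F → skip
[5] flags=1001 CC?T → r1=0x9e
[6] flags=1001 EQ?F → skip
[7] flags=0010 → (cmp)
[8] flags=0010 CC?F → skip
[9] flags=0010 CS?T → r3=0xd2
[10] flags=0010 PL?T → r1=0xe9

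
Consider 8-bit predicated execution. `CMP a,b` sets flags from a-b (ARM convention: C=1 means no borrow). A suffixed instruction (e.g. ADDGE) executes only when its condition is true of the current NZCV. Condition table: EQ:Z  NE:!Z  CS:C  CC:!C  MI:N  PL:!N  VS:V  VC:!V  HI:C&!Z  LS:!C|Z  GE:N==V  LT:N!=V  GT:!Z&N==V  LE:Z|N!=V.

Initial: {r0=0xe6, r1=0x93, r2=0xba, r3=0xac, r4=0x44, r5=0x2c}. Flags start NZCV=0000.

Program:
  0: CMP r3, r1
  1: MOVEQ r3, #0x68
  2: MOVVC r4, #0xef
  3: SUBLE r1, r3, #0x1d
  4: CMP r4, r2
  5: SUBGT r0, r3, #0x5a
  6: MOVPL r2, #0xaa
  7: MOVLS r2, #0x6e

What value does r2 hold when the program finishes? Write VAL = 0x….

VAL = 0xaa

0: ✓ CMP  NZCV=0010
1: · MOVEQ
2: ✓ MOVVC  r4←0xef
3: · SUBLE
4: ✓ CMP  NZCV=0010
5: ✓ SUBGT  r0←0x52
6: ✓ MOVPL  r2←0xaa
7: · MOVLS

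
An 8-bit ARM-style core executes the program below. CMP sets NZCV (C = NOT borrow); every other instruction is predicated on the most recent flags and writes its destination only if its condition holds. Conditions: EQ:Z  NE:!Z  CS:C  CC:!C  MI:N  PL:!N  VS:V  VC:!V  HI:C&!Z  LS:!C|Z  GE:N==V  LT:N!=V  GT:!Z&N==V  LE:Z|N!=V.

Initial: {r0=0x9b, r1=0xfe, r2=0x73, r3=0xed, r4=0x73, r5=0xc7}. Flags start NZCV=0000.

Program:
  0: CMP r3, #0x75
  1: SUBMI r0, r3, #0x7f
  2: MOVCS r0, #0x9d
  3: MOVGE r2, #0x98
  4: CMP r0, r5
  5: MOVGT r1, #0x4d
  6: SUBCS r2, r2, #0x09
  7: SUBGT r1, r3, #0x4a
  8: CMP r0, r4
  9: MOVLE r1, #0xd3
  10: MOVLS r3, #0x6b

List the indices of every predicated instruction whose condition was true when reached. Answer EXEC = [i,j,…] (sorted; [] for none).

EXEC = [2,9]

0: ✓ CMP  NZCV=0011
1: · SUBMI
2: ✓ MOVCS  r0←0x9d
3: · MOVGE
4: ✓ CMP  NZCV=1000
5: · MOVGT
6: · SUBCS
7: · SUBGT
8: ✓ CMP  NZCV=0011
9: ✓ MOVLE  r1←0xd3
10: · MOVLS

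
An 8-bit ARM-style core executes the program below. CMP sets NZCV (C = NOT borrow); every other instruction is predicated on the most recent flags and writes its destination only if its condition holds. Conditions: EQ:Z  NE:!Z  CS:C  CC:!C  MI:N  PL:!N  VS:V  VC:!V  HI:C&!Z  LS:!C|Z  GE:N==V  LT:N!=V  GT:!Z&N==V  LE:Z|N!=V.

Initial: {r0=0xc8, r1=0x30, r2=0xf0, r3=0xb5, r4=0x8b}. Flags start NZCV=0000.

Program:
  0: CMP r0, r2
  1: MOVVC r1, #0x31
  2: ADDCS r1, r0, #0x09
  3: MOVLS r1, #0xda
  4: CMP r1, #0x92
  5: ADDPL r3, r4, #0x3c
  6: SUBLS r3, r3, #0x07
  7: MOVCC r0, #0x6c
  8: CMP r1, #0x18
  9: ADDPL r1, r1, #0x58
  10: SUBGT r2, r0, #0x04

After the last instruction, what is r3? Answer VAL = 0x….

VAL = 0xc7

0: ✓ CMP  NZCV=1000
1: ✓ MOVVC  r1←0x31
2: · ADDCS
3: ✓ MOVLS  r1←0xda
4: ✓ CMP  NZCV=0010
5: ✓ ADDPL  r3←0xc7
6: · SUBLS
7: · MOVCC
8: ✓ CMP  NZCV=1010
9: · ADDPL
10: · SUBGT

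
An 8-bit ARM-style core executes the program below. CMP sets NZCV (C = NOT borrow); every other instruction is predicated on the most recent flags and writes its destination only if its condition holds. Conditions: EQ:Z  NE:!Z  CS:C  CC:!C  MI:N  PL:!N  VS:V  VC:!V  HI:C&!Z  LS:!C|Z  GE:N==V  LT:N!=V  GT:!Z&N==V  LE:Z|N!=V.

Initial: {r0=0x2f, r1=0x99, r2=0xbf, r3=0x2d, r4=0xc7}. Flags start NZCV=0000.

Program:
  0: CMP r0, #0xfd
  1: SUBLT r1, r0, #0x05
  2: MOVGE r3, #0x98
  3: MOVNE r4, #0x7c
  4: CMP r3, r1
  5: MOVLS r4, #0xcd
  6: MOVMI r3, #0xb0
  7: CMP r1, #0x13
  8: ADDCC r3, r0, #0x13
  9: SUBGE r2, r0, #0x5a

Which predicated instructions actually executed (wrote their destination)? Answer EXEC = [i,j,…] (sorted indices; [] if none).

0: ✓ CMP  NZCV=0000
1: · SUBLT
2: ✓ MOVGE  r3←0x98
3: ✓ MOVNE  r4←0x7c
4: ✓ CMP  NZCV=1000
5: ✓ MOVLS  r4←0xcd
6: ✓ MOVMI  r3←0xb0
7: ✓ CMP  NZCV=1010
8: · ADDCC
9: · SUBGE

EXEC = [2,3,5,6]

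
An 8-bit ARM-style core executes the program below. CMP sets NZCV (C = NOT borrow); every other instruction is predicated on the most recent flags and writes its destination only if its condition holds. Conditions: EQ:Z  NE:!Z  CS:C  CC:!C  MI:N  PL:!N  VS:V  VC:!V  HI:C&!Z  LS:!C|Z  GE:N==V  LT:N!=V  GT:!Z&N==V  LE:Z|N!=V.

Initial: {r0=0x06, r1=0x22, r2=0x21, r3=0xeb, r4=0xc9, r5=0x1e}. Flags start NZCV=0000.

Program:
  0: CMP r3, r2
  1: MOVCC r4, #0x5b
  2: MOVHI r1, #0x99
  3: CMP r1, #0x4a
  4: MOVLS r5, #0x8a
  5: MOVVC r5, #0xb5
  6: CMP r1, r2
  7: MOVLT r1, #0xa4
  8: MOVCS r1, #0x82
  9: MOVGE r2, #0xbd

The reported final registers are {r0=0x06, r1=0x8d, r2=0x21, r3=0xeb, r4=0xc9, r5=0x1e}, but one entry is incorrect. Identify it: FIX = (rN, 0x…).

[0] flags=1010 → (cmp)
[1] flags=1010 CC?F → skip
[2] flags=1010 HI?T → r1=0x99
[3] flags=0011 → (cmp)
[4] flags=0011 LS?F → skip
[5] flags=0011 VC?F → skip
[6] flags=0011 → (cmp)
[7] flags=0011 LT?T → r1=0xa4
[8] flags=0011 CS?T → r1=0x82
[9] flags=0011 GE?F → skip

FIX = (r1, 0x82)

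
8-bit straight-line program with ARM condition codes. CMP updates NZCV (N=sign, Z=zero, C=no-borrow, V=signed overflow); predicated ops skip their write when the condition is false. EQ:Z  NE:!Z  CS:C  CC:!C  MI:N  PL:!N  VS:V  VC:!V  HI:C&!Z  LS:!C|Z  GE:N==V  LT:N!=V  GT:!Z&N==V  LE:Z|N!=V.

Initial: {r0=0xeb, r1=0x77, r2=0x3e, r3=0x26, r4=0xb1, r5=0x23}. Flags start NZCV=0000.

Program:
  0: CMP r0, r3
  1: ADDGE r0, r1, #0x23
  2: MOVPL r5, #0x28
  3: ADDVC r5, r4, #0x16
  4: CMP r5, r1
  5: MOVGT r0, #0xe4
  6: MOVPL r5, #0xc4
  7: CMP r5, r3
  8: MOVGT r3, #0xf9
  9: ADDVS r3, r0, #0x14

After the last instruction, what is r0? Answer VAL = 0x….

0: ✓ CMP  NZCV=1010
1: · ADDGE
2: · MOVPL
3: ✓ ADDVC  r5←0xc7
4: ✓ CMP  NZCV=0011
5: · MOVGT
6: ✓ MOVPL  r5←0xc4
7: ✓ CMP  NZCV=1010
8: · MOVGT
9: · ADDVS

VAL = 0xeb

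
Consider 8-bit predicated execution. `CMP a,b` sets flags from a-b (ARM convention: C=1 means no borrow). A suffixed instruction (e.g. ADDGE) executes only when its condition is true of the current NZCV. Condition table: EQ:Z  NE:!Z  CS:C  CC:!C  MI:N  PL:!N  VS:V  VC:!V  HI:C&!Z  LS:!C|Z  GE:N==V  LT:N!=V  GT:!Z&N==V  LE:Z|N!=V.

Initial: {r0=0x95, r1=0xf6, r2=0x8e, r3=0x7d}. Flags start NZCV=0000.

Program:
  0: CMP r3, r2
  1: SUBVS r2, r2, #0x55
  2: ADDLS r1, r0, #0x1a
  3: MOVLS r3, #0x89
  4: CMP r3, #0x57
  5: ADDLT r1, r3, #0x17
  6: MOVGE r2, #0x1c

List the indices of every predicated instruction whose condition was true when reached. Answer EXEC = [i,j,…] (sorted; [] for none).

0: ✓ CMP  NZCV=1001
1: ✓ SUBVS  r2←0x39
2: ✓ ADDLS  r1←0xaf
3: ✓ MOVLS  r3←0x89
4: ✓ CMP  NZCV=0011
5: ✓ ADDLT  r1←0xa0
6: · MOVGE

EXEC = [1,2,3,5]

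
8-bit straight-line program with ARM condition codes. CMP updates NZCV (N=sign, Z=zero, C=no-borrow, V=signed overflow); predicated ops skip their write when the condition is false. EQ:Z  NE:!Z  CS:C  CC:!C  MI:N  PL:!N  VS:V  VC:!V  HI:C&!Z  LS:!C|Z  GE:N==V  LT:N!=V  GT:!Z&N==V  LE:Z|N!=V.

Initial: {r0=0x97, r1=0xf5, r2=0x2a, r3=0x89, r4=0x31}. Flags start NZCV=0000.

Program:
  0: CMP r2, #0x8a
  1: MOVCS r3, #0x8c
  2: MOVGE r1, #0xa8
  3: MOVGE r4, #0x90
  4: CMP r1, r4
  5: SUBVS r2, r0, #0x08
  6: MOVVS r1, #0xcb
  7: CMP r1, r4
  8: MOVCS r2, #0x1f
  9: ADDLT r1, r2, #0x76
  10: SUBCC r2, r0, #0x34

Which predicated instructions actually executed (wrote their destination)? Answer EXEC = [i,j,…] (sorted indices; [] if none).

EXEC = [2,3,8]

[0] flags=1001 → (cmp)
[1] flags=1001 CS?F → skip
[2] flags=1001 GE?T → r1=0xa8
[3] flags=1001 GE?T → r4=0x90
[4] flags=0010 → (cmp)
[5] flags=0010 VS?F → skip
[6] flags=0010 VS?F → skip
[7] flags=0010 → (cmp)
[8] flags=0010 CS?T → r2=0x1f
[9] flags=0010 LT?F → skip
[10] flags=0010 CC?F → skip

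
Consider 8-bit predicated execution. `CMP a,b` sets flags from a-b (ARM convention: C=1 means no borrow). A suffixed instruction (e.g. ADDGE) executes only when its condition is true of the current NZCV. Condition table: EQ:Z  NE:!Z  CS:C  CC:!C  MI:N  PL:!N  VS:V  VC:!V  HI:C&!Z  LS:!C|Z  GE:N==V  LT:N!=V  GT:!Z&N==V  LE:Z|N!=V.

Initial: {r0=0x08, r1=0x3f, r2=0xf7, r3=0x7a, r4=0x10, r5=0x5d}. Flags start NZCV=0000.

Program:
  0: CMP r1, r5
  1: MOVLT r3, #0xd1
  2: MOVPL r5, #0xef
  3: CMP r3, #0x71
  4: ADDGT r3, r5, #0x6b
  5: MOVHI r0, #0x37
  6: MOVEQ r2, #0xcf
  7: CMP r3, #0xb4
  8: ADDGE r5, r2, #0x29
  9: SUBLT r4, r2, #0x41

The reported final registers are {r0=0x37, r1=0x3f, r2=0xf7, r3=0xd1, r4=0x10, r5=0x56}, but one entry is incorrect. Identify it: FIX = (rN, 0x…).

FIX = (r5, 0x20)

0: ✓ CMP  NZCV=1000
1: ✓ MOVLT  r3←0xd1
2: · MOVPL
3: ✓ CMP  NZCV=0011
4: · ADDGT
5: ✓ MOVHI  r0←0x37
6: · MOVEQ
7: ✓ CMP  NZCV=0010
8: ✓ ADDGE  r5←0x20
9: · SUBLT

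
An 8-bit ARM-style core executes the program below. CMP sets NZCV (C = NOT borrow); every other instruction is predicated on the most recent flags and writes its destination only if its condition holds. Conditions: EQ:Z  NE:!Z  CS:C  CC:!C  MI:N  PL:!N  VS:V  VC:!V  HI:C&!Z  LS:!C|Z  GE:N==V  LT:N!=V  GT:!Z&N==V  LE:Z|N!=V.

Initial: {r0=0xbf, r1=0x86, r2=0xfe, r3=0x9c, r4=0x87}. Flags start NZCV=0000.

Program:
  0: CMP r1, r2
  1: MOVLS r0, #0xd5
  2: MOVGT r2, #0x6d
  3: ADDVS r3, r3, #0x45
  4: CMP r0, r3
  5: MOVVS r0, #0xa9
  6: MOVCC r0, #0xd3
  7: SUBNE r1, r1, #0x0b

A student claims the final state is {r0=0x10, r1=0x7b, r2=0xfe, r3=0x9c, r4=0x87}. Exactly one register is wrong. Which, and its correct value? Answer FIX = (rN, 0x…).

0: ✓ CMP  NZCV=1000
1: ✓ MOVLS  r0←0xd5
2: · MOVGT
3: · ADDVS
4: ✓ CMP  NZCV=0010
5: · MOVVS
6: · MOVCC
7: ✓ SUBNE  r1←0x7b

FIX = (r0, 0xd5)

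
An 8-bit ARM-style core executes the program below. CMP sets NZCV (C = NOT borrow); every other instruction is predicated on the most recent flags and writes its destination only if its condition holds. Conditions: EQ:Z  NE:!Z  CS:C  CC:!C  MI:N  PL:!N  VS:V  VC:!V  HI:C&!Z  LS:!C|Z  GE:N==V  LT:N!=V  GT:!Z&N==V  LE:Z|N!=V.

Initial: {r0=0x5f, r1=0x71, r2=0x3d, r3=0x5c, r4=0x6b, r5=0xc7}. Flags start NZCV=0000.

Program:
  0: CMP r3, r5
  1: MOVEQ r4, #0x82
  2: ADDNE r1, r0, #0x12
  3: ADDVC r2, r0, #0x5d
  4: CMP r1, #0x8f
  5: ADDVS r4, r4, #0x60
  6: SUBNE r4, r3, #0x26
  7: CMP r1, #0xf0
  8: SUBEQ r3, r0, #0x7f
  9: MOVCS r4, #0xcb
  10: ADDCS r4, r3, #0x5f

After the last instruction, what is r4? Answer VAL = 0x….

VAL = 0x36

0: ✓ CMP  NZCV=1001
1: · MOVEQ
2: ✓ ADDNE  r1←0x71
3: · ADDVC
4: ✓ CMP  NZCV=1001
5: ✓ ADDVS  r4←0xcb
6: ✓ SUBNE  r4←0x36
7: ✓ CMP  NZCV=1001
8: · SUBEQ
9: · MOVCS
10: · ADDCS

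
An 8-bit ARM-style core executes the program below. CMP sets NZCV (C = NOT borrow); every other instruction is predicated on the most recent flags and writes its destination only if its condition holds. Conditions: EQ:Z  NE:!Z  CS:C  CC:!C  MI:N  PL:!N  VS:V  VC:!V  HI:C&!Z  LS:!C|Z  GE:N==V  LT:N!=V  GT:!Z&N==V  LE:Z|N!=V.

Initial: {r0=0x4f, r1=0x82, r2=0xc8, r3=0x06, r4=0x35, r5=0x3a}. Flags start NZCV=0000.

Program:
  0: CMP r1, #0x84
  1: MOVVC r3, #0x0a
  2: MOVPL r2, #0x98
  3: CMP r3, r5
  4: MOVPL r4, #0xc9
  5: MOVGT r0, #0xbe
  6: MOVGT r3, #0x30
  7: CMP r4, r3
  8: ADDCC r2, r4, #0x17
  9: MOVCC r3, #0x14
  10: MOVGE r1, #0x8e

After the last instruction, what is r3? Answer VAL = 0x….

[0] flags=1000 → (cmp)
[1] flags=1000 VC?T → r3=0x0a
[2] flags=1000 PL?F → skip
[3] flags=1000 → (cmp)
[4] flags=1000 PL?F → skip
[5] flags=1000 GT?F → skip
[6] flags=1000 GT?F → skip
[7] flags=0010 → (cmp)
[8] flags=0010 CC?F → skip
[9] flags=0010 CC?F → skip
[10] flags=0010 GE?T → r1=0x8e

VAL = 0x0a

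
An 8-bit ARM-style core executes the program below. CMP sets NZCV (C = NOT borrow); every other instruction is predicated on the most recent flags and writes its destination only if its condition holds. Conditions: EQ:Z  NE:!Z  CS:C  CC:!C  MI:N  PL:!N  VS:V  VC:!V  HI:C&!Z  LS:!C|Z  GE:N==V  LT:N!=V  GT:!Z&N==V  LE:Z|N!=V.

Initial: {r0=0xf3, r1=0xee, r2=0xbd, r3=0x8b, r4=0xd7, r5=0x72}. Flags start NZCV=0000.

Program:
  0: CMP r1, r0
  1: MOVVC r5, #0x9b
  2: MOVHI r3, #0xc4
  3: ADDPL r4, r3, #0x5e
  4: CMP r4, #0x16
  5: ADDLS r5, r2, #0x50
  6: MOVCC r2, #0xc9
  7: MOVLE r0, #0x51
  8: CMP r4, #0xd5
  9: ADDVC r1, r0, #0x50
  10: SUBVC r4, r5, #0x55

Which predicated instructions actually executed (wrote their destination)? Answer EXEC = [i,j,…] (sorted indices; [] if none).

EXEC = [1,7,9,10]

[0] flags=1000 → (cmp)
[1] flags=1000 VC?T → r5=0x9b
[2] flags=1000 HI?F → skip
[3] flags=1000 PL?F → skip
[4] flags=1010 → (cmp)
[5] flags=1010 LS?F → skip
[6] flags=1010 CC?F → skip
[7] flags=1010 LE?T → r0=0x51
[8] flags=0010 → (cmp)
[9] flags=0010 VC?T → r1=0xa1
[10] flags=0010 VC?T → r4=0x46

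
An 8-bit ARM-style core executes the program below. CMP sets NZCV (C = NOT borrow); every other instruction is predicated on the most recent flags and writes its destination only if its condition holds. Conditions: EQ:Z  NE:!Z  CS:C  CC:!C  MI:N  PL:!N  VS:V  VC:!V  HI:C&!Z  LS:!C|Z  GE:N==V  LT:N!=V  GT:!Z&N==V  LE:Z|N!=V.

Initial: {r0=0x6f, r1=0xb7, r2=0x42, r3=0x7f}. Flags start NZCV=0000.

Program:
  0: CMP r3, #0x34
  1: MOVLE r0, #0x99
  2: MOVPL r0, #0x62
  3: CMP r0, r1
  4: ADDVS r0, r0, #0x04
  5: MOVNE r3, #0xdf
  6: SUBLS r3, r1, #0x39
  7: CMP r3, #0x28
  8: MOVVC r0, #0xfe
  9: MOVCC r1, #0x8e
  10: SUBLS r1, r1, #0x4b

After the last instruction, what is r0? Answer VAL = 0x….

[0] flags=0010 → (cmp)
[1] flags=0010 LE?F → skip
[2] flags=0010 PL?T → r0=0x62
[3] flags=1001 → (cmp)
[4] flags=1001 VS?T → r0=0x66
[5] flags=1001 NE?T → r3=0xdf
[6] flags=1001 LS?T → r3=0x7e
[7] flags=0010 → (cmp)
[8] flags=0010 VC?T → r0=0xfe
[9] flags=0010 CC?F → skip
[10] flags=0010 LS?F → skip

VAL = 0xfe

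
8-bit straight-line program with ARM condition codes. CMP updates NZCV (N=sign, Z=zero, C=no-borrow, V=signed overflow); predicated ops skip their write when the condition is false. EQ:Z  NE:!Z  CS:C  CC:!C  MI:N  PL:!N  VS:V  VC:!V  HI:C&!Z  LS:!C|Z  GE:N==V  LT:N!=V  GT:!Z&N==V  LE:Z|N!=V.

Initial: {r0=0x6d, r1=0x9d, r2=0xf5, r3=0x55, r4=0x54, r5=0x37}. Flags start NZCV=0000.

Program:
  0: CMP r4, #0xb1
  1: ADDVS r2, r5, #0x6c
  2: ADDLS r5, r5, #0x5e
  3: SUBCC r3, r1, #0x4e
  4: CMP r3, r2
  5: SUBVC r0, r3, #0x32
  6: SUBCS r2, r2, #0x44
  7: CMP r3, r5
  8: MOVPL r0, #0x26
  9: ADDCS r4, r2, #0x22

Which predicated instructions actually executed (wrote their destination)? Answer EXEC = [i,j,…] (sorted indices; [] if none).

[0] flags=1001 → (cmp)
[1] flags=1001 VS?T → r2=0xa3
[2] flags=1001 LS?T → r5=0x95
[3] flags=1001 CC?T → r3=0x4f
[4] flags=1001 → (cmp)
[5] flags=1001 VC?F → skip
[6] flags=1001 CS?F → skip
[7] flags=1001 → (cmp)
[8] flags=1001 PL?F → skip
[9] flags=1001 CS?F → skip

EXEC = [1,2,3]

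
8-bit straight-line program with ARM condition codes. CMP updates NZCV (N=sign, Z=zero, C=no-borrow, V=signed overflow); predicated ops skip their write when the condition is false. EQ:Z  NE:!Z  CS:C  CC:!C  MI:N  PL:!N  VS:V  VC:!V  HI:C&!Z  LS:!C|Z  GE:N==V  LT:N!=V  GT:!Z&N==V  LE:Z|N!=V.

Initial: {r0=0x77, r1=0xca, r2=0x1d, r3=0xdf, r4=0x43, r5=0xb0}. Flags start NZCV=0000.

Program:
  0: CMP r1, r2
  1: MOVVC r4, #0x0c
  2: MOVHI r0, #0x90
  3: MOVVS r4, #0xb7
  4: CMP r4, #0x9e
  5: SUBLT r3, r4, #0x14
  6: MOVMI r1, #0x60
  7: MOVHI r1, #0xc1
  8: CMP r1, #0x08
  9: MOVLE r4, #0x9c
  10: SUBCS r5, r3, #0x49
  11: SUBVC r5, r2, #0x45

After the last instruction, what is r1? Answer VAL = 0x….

0: ✓ CMP  NZCV=1010
1: ✓ MOVVC  r4←0x0c
2: ✓ MOVHI  r0←0x90
3: · MOVVS
4: ✓ CMP  NZCV=0000
5: · SUBLT
6: · MOVMI
7: · MOVHI
8: ✓ CMP  NZCV=1010
9: ✓ MOVLE  r4←0x9c
10: ✓ SUBCS  r5←0x96
11: ✓ SUBVC  r5←0xd8

VAL = 0xca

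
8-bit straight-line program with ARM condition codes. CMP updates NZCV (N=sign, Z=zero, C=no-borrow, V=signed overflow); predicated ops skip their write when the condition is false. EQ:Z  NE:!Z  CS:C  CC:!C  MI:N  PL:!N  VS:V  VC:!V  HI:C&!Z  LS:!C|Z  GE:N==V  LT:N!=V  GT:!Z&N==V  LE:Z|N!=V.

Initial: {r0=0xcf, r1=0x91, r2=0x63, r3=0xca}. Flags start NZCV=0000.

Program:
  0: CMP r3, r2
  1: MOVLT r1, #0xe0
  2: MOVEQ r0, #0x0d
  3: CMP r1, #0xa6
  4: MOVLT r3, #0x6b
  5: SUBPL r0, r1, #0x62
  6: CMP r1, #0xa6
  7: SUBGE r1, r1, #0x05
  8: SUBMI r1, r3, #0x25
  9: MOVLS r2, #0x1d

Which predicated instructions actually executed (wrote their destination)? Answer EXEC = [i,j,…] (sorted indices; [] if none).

0: ✓ CMP  NZCV=0011
1: ✓ MOVLT  r1←0xe0
2: · MOVEQ
3: ✓ CMP  NZCV=0010
4: · MOVLT
5: ✓ SUBPL  r0←0x7e
6: ✓ CMP  NZCV=0010
7: ✓ SUBGE  r1←0xdb
8: · SUBMI
9: · MOVLS

EXEC = [1,5,7]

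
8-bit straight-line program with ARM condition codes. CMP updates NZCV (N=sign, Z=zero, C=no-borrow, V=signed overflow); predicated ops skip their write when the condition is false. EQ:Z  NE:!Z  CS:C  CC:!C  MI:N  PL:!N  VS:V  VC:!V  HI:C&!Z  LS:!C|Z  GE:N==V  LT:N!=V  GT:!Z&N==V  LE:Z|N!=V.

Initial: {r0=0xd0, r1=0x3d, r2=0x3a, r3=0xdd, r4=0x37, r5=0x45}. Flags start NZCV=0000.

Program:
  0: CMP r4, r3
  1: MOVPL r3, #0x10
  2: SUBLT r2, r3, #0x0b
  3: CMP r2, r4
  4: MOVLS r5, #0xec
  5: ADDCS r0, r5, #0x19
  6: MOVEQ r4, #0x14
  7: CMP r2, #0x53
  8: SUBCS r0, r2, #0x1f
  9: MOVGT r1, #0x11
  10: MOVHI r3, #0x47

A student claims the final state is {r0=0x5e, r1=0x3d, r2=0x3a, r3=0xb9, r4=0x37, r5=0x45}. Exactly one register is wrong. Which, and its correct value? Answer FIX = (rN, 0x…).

FIX = (r3, 0x10)

[0] flags=0000 → (cmp)
[1] flags=0000 PL?T → r3=0x10
[2] flags=0000 LT?F → skip
[3] flags=0010 → (cmp)
[4] flags=0010 LS?F → skip
[5] flags=0010 CS?T → r0=0x5e
[6] flags=0010 EQ?F → skip
[7] flags=1000 → (cmp)
[8] flags=1000 CS?F → skip
[9] flags=1000 GT?F → skip
[10] flags=1000 HI?F → skip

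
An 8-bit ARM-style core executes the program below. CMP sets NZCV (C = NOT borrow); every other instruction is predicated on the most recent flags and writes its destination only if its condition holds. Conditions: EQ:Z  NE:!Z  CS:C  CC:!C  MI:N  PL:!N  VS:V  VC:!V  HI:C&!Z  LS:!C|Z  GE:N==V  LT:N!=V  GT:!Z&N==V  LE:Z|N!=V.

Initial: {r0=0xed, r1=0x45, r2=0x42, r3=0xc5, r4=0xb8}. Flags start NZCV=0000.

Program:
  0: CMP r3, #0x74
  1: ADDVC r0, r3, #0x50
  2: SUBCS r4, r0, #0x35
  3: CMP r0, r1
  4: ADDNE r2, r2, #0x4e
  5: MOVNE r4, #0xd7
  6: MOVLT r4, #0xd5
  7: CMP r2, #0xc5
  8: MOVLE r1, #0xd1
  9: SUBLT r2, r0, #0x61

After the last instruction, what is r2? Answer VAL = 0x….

VAL = 0x8c

[0] flags=0011 → (cmp)
[1] flags=0011 VC?F → skip
[2] flags=0011 CS?T → r4=0xb8
[3] flags=1010 → (cmp)
[4] flags=1010 NE?T → r2=0x90
[5] flags=1010 NE?T → r4=0xd7
[6] flags=1010 LT?T → r4=0xd5
[7] flags=1000 → (cmp)
[8] flags=1000 LE?T → r1=0xd1
[9] flags=1000 LT?T → r2=0x8c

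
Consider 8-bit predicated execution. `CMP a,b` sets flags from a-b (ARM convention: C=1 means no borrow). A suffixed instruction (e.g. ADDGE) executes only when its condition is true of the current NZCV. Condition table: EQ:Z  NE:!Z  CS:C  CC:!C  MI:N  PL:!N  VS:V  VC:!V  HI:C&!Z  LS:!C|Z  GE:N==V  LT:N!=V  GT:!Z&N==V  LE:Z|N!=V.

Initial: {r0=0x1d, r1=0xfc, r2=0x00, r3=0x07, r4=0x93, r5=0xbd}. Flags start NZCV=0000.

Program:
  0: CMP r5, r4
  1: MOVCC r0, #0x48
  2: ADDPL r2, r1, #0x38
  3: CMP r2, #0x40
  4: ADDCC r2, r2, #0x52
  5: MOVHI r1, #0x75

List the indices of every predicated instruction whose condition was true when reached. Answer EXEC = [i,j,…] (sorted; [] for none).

EXEC = [2,4]

0: ✓ CMP  NZCV=0010
1: · MOVCC
2: ✓ ADDPL  r2←0x34
3: ✓ CMP  NZCV=1000
4: ✓ ADDCC  r2←0x86
5: · MOVHI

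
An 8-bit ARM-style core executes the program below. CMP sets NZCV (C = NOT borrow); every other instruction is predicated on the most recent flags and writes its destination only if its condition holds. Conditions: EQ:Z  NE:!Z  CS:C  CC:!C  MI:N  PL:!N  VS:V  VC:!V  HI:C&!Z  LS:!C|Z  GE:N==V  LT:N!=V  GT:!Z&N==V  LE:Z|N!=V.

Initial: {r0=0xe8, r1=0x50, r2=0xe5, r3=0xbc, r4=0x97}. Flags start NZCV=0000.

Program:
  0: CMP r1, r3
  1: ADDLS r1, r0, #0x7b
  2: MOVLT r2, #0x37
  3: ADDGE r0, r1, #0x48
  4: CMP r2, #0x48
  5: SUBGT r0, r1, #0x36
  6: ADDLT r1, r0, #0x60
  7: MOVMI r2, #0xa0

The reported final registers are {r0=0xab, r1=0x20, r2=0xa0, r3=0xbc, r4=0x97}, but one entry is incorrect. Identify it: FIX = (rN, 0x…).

[0] flags=1001 → (cmp)
[1] flags=1001 LS?T → r1=0x63
[2] flags=1001 LT?F → skip
[3] flags=1001 GE?T → r0=0xab
[4] flags=1010 → (cmp)
[5] flags=1010 GT?F → skip
[6] flags=1010 LT?T → r1=0x0b
[7] flags=1010 MI?T → r2=0xa0

FIX = (r1, 0x0b)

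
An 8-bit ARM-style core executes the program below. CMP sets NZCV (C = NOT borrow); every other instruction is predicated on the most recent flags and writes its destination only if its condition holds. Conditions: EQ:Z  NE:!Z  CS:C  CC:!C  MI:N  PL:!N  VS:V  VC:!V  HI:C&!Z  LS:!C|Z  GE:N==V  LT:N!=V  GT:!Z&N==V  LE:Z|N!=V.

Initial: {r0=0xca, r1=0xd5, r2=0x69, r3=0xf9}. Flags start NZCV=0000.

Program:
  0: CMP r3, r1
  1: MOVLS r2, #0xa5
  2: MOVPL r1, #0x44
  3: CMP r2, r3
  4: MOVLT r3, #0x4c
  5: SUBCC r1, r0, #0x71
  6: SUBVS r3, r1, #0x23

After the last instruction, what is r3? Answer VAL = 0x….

VAL = 0xf9

0: ✓ CMP  NZCV=0010
1: · MOVLS
2: ✓ MOVPL  r1←0x44
3: ✓ CMP  NZCV=0000
4: · MOVLT
5: ✓ SUBCC  r1←0x59
6: · SUBVS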